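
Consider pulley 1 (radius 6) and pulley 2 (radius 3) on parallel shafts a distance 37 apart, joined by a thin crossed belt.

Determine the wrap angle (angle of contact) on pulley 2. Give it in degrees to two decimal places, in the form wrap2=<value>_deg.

wrap2=208.16_deg

crossed belt: β = asin((r1+r2)/C) = asin(9/37) = 14.0780°
wrap1 = wrap2 = π + 2β = 208.1561°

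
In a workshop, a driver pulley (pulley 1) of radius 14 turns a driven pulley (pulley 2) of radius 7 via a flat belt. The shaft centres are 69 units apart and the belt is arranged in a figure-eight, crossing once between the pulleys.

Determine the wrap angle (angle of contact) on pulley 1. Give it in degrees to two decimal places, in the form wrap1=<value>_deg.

wrap1=215.44_deg

crossed belt: β = asin((r1+r2)/C) = asin(21/69) = 17.7189°
wrap1 = wrap2 = π + 2β = 215.4379°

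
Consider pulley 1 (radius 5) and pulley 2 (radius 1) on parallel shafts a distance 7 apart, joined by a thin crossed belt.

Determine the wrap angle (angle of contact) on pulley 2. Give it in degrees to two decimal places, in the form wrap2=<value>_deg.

crossed belt: β = asin((r1+r2)/C) = asin(6/7) = 58.9973°
wrap1 = wrap2 = π + 2β = 297.9946°

wrap2=297.99_deg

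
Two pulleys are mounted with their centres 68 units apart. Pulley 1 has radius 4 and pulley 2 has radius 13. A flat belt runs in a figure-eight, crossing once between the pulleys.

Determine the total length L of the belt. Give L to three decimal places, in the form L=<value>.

crossed belt: β = asin((r1+r2)/C) = asin(17/68) = 14.4775°
wrap1 = wrap2 = π + 2β = 208.9550°
tangent length = C·cosβ = 65.8407
L = (r1+r2)·wrap + 2·C·cosβ = 17·3.6470 + 2·65.8407 = 193.6796

L=193.680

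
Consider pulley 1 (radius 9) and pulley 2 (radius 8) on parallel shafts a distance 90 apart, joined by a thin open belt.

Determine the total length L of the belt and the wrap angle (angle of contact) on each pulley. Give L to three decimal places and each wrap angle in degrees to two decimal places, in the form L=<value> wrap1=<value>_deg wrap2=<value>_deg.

L=233.418 wrap1=181.27_deg wrap2=178.73_deg

open belt: β = asin((r2−r1)/C) = asin(-1/90) = -0.6366°
wrap1 = π − 2β = 181.2733°
wrap2 = π + 2β = 178.7267°
tangent length = C·cosβ = 89.9944
L = r1·wrap1 + r2·wrap2 + 2·C·cosβ = 9·3.1638 + 8·3.1194 + 2·89.9944 = 233.4182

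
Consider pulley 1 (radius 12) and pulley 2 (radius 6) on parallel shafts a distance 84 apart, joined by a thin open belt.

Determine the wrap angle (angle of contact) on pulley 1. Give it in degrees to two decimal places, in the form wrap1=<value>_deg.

wrap1=188.19_deg

open belt: β = asin((r2−r1)/C) = asin(-6/84) = -4.0960°
wrap1 = π − 2β = 188.1921°
wrap2 = π + 2β = 171.8079°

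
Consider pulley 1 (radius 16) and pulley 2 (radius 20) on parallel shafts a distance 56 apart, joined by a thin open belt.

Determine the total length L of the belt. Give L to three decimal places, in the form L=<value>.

open belt: β = asin((r2−r1)/C) = asin(4/56) = 4.0960°
wrap1 = π − 2β = 171.8079°
wrap2 = π + 2β = 188.1921°
tangent length = C·cosβ = 55.8570
L = r1·wrap1 + r2·wrap2 + 2·C·cosβ = 16·2.9986 + 20·3.2846 + 2·55.8570 = 225.3832

L=225.383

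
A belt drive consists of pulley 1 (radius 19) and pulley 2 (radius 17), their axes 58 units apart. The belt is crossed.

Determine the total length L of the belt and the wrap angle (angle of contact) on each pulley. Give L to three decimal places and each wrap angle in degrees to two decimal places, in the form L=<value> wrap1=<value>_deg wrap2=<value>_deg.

L=252.261 wrap1=256.73_deg wrap2=256.73_deg

crossed belt: β = asin((r1+r2)/C) = asin(36/58) = 38.3665°
wrap1 = wrap2 = π + 2β = 256.7330°
tangent length = C·cosβ = 45.4753
L = (r1+r2)·wrap + 2·C·cosβ = 36·4.4808 + 2·45.4753 = 252.2607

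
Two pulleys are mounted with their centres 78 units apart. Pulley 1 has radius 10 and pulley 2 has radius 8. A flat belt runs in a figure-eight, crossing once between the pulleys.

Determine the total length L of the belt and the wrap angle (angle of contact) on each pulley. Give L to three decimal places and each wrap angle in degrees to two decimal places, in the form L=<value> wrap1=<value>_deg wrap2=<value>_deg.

L=216.721 wrap1=206.68_deg wrap2=206.68_deg

crossed belt: β = asin((r1+r2)/C) = asin(18/78) = 13.3424°
wrap1 = wrap2 = π + 2β = 206.6847°
tangent length = C·cosβ = 75.8947
L = (r1+r2)·wrap + 2·C·cosβ = 18·3.6073 + 2·75.8947 = 216.7212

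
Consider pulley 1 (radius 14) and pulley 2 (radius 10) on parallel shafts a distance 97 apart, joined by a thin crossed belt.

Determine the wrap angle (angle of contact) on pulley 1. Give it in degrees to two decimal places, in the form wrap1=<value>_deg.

wrap1=208.65_deg

crossed belt: β = asin((r1+r2)/C) = asin(24/97) = 14.3251°
wrap1 = wrap2 = π + 2β = 208.6501°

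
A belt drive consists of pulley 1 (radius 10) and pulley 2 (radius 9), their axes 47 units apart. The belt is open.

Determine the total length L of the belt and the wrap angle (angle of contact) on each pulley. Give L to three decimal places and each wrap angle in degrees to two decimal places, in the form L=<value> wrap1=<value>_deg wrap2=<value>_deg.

open belt: β = asin((r2−r1)/C) = asin(-1/47) = -1.2192°
wrap1 = π − 2β = 182.4383°
wrap2 = π + 2β = 177.5617°
tangent length = C·cosβ = 46.9894
L = r1·wrap1 + r2·wrap2 + 2·C·cosβ = 10·3.1841 + 9·3.0990 + 2·46.9894 = 153.7115

L=153.712 wrap1=182.44_deg wrap2=177.56_deg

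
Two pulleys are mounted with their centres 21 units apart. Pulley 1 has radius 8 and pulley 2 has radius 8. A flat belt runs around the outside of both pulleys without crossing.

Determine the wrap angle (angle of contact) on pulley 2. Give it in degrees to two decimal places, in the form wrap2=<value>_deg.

open belt: β = asin((r2−r1)/C) = asin(0/21) = 0.0000°
wrap1 = π − 2β = 180.0000°
wrap2 = π + 2β = 180.0000°

wrap2=180.00_deg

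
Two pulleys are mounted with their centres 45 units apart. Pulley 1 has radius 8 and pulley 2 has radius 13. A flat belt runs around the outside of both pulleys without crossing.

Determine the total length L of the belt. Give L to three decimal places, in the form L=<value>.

L=156.530

open belt: β = asin((r2−r1)/C) = asin(5/45) = 6.3794°
wrap1 = π − 2β = 167.2413°
wrap2 = π + 2β = 192.7587°
tangent length = C·cosβ = 44.7214
L = r1·wrap1 + r2·wrap2 + 2·C·cosβ = 8·2.9189 + 13·3.3643 + 2·44.7214 = 156.5296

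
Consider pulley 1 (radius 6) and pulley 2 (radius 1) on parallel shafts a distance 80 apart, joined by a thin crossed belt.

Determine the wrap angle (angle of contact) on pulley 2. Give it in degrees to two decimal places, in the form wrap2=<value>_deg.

crossed belt: β = asin((r1+r2)/C) = asin(7/80) = 5.0198°
wrap1 = wrap2 = π + 2β = 190.0396°

wrap2=190.04_deg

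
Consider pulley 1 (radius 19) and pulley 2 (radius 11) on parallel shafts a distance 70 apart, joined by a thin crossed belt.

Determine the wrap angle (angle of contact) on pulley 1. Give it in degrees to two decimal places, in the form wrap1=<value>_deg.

crossed belt: β = asin((r1+r2)/C) = asin(30/70) = 25.3769°
wrap1 = wrap2 = π + 2β = 230.7539°

wrap1=230.75_deg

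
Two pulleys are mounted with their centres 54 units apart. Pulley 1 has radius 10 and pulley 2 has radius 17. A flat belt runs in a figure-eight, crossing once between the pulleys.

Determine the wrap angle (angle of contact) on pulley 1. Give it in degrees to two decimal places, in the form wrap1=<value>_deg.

wrap1=240.00_deg

crossed belt: β = asin((r1+r2)/C) = asin(27/54) = 30.0000°
wrap1 = wrap2 = π + 2β = 240.0000°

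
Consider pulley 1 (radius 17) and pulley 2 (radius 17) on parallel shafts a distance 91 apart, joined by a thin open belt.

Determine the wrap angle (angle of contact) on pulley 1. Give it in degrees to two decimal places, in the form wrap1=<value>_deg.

open belt: β = asin((r2−r1)/C) = asin(0/91) = 0.0000°
wrap1 = π − 2β = 180.0000°
wrap2 = π + 2β = 180.0000°

wrap1=180.00_deg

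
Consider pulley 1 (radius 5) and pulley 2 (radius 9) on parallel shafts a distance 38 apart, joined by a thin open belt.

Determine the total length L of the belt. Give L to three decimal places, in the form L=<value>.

L=120.404

open belt: β = asin((r2−r1)/C) = asin(4/38) = 6.0423°
wrap1 = π − 2β = 167.9153°
wrap2 = π + 2β = 192.0847°
tangent length = C·cosβ = 37.7889
L = r1·wrap1 + r2·wrap2 + 2·C·cosβ = 5·2.9307 + 9·3.3525 + 2·37.7889 = 120.4037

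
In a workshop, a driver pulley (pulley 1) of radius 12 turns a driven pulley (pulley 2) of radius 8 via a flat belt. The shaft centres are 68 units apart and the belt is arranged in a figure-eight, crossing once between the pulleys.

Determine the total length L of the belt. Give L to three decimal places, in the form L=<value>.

crossed belt: β = asin((r1+r2)/C) = asin(20/68) = 17.1046°
wrap1 = wrap2 = π + 2β = 214.2093°
tangent length = C·cosβ = 64.9923
L = (r1+r2)·wrap + 2·C·cosβ = 20·3.7387 + 2·64.9923 = 204.7578

L=204.758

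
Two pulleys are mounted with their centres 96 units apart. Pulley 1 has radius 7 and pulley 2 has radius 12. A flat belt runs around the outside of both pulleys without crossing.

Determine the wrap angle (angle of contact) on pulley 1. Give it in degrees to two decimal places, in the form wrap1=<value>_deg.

open belt: β = asin((r2−r1)/C) = asin(5/96) = 2.9855°
wrap1 = π − 2β = 174.0290°
wrap2 = π + 2β = 185.9710°

wrap1=174.03_deg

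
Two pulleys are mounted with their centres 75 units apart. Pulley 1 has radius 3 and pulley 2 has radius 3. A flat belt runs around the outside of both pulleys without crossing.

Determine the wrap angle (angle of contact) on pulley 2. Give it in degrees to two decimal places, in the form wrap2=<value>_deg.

open belt: β = asin((r2−r1)/C) = asin(0/75) = 0.0000°
wrap1 = π − 2β = 180.0000°
wrap2 = π + 2β = 180.0000°

wrap2=180.00_deg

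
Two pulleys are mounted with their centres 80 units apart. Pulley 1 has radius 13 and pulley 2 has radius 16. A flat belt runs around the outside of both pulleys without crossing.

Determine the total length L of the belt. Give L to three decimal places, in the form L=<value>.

open belt: β = asin((r2−r1)/C) = asin(3/80) = 2.1491°
wrap1 = π − 2β = 175.7018°
wrap2 = π + 2β = 184.2982°
tangent length = C·cosβ = 79.9437
L = r1·wrap1 + r2·wrap2 + 2·C·cosβ = 13·3.0666 + 16·3.2166 + 2·79.9437 = 251.2187

L=251.219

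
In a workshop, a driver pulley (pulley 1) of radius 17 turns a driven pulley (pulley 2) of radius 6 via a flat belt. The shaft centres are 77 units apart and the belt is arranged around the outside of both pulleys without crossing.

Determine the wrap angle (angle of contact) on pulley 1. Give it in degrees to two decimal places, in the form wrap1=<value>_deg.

open belt: β = asin((r2−r1)/C) = asin(-11/77) = -8.2132°
wrap1 = π − 2β = 196.4264°
wrap2 = π + 2β = 163.5736°

wrap1=196.43_deg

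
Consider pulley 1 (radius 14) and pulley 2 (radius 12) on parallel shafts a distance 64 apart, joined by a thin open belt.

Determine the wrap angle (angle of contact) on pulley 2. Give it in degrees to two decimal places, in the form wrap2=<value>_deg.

open belt: β = asin((r2−r1)/C) = asin(-2/64) = -1.7908°
wrap1 = π − 2β = 183.5816°
wrap2 = π + 2β = 176.4184°

wrap2=176.42_deg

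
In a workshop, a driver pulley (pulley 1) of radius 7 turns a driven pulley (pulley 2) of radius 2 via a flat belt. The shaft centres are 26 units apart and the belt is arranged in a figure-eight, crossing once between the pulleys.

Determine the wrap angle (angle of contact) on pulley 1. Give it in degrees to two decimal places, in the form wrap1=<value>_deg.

crossed belt: β = asin((r1+r2)/C) = asin(9/26) = 20.2522°
wrap1 = wrap2 = π + 2β = 220.5045°

wrap1=220.50_deg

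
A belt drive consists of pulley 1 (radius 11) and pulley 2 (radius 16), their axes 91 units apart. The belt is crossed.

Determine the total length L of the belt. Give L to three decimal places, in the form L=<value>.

crossed belt: β = asin((r1+r2)/C) = asin(27/91) = 17.2597°
wrap1 = wrap2 = π + 2β = 214.5194°
tangent length = C·cosβ = 86.9022
L = (r1+r2)·wrap + 2·C·cosβ = 27·3.7441 + 2·86.9022 = 274.8944

L=274.894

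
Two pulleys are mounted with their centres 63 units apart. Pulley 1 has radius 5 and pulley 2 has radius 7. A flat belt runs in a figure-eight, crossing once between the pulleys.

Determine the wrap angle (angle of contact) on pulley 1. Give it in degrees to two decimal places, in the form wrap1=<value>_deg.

crossed belt: β = asin((r1+r2)/C) = asin(12/63) = 10.9806°
wrap1 = wrap2 = π + 2β = 201.9612°

wrap1=201.96_deg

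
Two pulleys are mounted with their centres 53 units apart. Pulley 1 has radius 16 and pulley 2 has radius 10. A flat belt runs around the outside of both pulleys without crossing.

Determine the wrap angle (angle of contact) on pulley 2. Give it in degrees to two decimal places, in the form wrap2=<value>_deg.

open belt: β = asin((r2−r1)/C) = asin(-6/53) = -6.5002°
wrap1 = π − 2β = 193.0005°
wrap2 = π + 2β = 166.9995°

wrap2=167.00_deg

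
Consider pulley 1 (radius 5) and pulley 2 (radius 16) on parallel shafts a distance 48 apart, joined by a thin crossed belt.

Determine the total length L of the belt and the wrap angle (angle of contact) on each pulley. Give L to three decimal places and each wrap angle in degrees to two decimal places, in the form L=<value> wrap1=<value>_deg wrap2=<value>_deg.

crossed belt: β = asin((r1+r2)/C) = asin(21/48) = 25.9445°
wrap1 = wrap2 = π + 2β = 231.8890°
tangent length = C·cosβ = 43.1625
L = (r1+r2)·wrap + 2·C·cosβ = 21·4.0472 + 2·43.1625 = 171.3167

L=171.317 wrap1=231.89_deg wrap2=231.89_deg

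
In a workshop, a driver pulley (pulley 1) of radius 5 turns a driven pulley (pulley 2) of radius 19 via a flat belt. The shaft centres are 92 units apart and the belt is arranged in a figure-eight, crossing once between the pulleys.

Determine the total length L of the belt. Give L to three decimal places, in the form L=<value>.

L=265.695

crossed belt: β = asin((r1+r2)/C) = asin(24/92) = 15.1217°
wrap1 = wrap2 = π + 2β = 210.2433°
tangent length = C·cosβ = 88.8144
L = (r1+r2)·wrap + 2·C·cosβ = 24·3.6694 + 2·88.8144 = 265.6953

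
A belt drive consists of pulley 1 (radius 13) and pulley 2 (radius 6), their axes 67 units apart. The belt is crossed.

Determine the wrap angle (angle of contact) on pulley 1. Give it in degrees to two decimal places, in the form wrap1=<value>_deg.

crossed belt: β = asin((r1+r2)/C) = asin(19/67) = 16.4741°
wrap1 = wrap2 = π + 2β = 212.9482°

wrap1=212.95_deg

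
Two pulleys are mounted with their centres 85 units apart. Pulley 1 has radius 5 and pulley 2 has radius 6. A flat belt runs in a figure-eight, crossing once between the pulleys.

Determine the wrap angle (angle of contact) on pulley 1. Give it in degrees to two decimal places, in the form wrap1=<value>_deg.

crossed belt: β = asin((r1+r2)/C) = asin(11/85) = 7.4356°
wrap1 = wrap2 = π + 2β = 194.8712°

wrap1=194.87_deg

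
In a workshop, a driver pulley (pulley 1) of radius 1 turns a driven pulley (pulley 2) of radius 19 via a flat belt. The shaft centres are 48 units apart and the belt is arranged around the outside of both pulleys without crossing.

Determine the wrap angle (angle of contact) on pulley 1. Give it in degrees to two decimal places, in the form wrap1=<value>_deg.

open belt: β = asin((r2−r1)/C) = asin(18/48) = 22.0243°
wrap1 = π − 2β = 135.9514°
wrap2 = π + 2β = 224.0486°

wrap1=135.95_deg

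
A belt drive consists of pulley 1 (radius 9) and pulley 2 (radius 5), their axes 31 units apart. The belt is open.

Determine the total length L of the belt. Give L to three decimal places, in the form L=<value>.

L=106.499

open belt: β = asin((r2−r1)/C) = asin(-4/31) = -7.4137°
wrap1 = π − 2β = 194.8273°
wrap2 = π + 2β = 165.1727°
tangent length = C·cosβ = 30.7409
L = r1·wrap1 + r2·wrap2 + 2·C·cosβ = 9·3.4004 + 5·2.8828 + 2·30.7409 = 106.4991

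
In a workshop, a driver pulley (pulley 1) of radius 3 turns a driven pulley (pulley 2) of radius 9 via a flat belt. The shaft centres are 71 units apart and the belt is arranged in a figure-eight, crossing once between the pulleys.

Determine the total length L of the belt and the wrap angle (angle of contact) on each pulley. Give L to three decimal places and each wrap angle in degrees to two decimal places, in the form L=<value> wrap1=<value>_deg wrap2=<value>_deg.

crossed belt: β = asin((r1+r2)/C) = asin(12/71) = 9.7305°
wrap1 = wrap2 = π + 2β = 199.4610°
tangent length = C·cosβ = 69.9786
L = (r1+r2)·wrap + 2·C·cosβ = 12·3.4813 + 2·69.9786 = 181.7322

L=181.732 wrap1=199.46_deg wrap2=199.46_deg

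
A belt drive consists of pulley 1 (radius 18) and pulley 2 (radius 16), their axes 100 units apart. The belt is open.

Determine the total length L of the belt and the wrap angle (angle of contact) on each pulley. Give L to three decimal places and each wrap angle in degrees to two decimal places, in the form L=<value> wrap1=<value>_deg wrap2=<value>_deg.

open belt: β = asin((r2−r1)/C) = asin(-2/100) = -1.1460°
wrap1 = π − 2β = 182.2920°
wrap2 = π + 2β = 177.7080°
tangent length = C·cosβ = 99.9800
L = r1·wrap1 + r2·wrap2 + 2·C·cosβ = 18·3.1816 + 16·3.1016 + 2·99.9800 = 306.8542

L=306.854 wrap1=182.29_deg wrap2=177.71_deg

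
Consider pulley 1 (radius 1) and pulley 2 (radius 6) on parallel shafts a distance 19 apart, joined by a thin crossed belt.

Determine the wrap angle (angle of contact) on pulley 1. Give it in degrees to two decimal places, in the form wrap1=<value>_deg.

crossed belt: β = asin((r1+r2)/C) = asin(7/19) = 21.6183°
wrap1 = wrap2 = π + 2β = 223.2365°

wrap1=223.24_deg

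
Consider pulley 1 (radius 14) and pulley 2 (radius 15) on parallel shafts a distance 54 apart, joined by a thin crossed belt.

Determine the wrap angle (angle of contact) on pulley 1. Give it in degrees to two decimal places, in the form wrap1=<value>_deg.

crossed belt: β = asin((r1+r2)/C) = asin(29/54) = 32.4822°
wrap1 = wrap2 = π + 2β = 244.9643°

wrap1=244.96_deg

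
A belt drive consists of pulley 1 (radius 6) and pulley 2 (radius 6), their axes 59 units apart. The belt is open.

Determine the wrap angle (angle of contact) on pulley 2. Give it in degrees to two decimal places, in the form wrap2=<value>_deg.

open belt: β = asin((r2−r1)/C) = asin(0/59) = 0.0000°
wrap1 = π − 2β = 180.0000°
wrap2 = π + 2β = 180.0000°

wrap2=180.00_deg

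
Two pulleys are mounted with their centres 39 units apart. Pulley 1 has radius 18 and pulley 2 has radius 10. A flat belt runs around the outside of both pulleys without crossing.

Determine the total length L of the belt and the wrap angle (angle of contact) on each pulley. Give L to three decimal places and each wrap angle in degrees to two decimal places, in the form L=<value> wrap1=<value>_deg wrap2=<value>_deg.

L=167.611 wrap1=203.67_deg wrap2=156.33_deg

open belt: β = asin((r2−r1)/C) = asin(-8/39) = -11.8370°
wrap1 = π − 2β = 203.6740°
wrap2 = π + 2β = 156.3260°
tangent length = C·cosβ = 38.1707
L = r1·wrap1 + r2·wrap2 + 2·C·cosβ = 18·3.5548 + 10·2.7284 + 2·38.1707 = 167.6114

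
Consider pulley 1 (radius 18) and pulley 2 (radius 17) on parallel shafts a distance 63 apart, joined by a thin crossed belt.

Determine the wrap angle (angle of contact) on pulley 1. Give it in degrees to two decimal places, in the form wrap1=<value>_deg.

crossed belt: β = asin((r1+r2)/C) = asin(35/63) = 33.7490°
wrap1 = wrap2 = π + 2β = 247.4980°

wrap1=247.50_deg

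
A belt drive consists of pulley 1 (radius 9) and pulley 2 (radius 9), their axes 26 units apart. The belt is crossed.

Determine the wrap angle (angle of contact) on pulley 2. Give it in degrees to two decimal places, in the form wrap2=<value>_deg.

wrap2=267.63_deg

crossed belt: β = asin((r1+r2)/C) = asin(18/26) = 43.8131°
wrap1 = wrap2 = π + 2β = 267.6261°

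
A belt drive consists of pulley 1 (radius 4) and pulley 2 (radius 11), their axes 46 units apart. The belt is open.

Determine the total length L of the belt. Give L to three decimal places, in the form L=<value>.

open belt: β = asin((r2−r1)/C) = asin(7/46) = 8.7529°
wrap1 = π − 2β = 162.4941°
wrap2 = π + 2β = 197.5059°
tangent length = C·cosβ = 45.4643
L = r1·wrap1 + r2·wrap2 + 2·C·cosβ = 4·2.8361 + 11·3.4471 + 2·45.4643 = 140.1912

L=140.191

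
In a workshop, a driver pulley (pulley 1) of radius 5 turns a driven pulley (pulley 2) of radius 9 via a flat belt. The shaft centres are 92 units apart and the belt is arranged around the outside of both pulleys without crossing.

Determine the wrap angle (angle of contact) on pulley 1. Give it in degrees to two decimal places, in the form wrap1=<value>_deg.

open belt: β = asin((r2−r1)/C) = asin(4/92) = 2.4919°
wrap1 = π − 2β = 175.0162°
wrap2 = π + 2β = 184.9838°

wrap1=175.02_deg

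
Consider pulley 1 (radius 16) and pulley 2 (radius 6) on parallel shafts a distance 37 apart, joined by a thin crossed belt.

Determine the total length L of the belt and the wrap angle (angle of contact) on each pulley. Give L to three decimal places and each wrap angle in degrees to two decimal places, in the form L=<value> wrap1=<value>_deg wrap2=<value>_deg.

L=156.630 wrap1=252.97_deg wrap2=252.97_deg

crossed belt: β = asin((r1+r2)/C) = asin(22/37) = 36.4837°
wrap1 = wrap2 = π + 2β = 252.9675°
tangent length = C·cosβ = 29.7489
L = (r1+r2)·wrap + 2·C·cosβ = 22·4.4151 + 2·29.7489 = 156.6304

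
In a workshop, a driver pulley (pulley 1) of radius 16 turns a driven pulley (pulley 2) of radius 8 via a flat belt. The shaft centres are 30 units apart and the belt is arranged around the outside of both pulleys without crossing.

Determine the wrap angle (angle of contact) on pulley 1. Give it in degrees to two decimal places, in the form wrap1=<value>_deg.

open belt: β = asin((r2−r1)/C) = asin(-8/30) = -15.4660°
wrap1 = π − 2β = 210.9320°
wrap2 = π + 2β = 149.0680°

wrap1=210.93_deg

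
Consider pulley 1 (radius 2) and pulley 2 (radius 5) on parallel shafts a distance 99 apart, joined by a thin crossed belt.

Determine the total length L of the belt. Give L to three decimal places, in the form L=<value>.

L=220.486

crossed belt: β = asin((r1+r2)/C) = asin(7/99) = 4.0546°
wrap1 = wrap2 = π + 2β = 188.1092°
tangent length = C·cosβ = 98.7522
L = (r1+r2)·wrap + 2·C·cosβ = 7·3.2831 + 2·98.7522 = 220.4863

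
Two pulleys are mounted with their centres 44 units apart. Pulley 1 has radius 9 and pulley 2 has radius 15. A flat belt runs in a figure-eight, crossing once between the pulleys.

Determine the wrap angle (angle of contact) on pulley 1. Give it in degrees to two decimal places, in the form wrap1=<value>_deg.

crossed belt: β = asin((r1+r2)/C) = asin(24/44) = 33.0557°
wrap1 = wrap2 = π + 2β = 246.1115°

wrap1=246.11_deg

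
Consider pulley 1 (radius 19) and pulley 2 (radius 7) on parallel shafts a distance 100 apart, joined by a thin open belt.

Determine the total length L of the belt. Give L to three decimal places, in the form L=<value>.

L=283.123

open belt: β = asin((r2−r1)/C) = asin(-12/100) = -6.8921°
wrap1 = π − 2β = 193.7842°
wrap2 = π + 2β = 166.2158°
tangent length = C·cosβ = 99.2774
L = r1·wrap1 + r2·wrap2 + 2·C·cosβ = 19·3.3822 + 7·2.9010 + 2·99.2774 = 283.1231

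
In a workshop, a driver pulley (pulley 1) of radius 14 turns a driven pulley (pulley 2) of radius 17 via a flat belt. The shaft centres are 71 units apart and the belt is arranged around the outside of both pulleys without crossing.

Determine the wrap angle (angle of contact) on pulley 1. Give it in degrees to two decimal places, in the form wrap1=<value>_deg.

open belt: β = asin((r2−r1)/C) = asin(3/71) = 2.4217°
wrap1 = π − 2β = 175.1567°
wrap2 = π + 2β = 184.8433°

wrap1=175.16_deg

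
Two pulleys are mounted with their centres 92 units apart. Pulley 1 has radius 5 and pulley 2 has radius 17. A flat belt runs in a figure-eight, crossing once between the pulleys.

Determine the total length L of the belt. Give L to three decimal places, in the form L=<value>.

crossed belt: β = asin((r1+r2)/C) = asin(22/92) = 13.8352°
wrap1 = wrap2 = π + 2β = 207.6704°
tangent length = C·cosβ = 89.3308
L = (r1+r2)·wrap + 2·C·cosβ = 22·3.6245 + 2·89.3308 = 258.4014

L=258.401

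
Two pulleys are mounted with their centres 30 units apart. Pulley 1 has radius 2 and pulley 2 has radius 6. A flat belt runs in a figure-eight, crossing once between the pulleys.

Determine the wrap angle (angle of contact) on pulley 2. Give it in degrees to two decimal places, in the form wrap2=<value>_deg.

crossed belt: β = asin((r1+r2)/C) = asin(8/30) = 15.4660°
wrap1 = wrap2 = π + 2β = 210.9320°

wrap2=210.93_deg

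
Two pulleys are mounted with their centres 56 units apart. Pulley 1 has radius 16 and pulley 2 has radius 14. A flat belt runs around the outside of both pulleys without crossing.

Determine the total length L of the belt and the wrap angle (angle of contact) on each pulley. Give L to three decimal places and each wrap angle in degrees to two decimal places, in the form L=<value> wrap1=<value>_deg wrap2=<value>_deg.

L=206.319 wrap1=184.09_deg wrap2=175.91_deg

open belt: β = asin((r2−r1)/C) = asin(-2/56) = -2.0467°
wrap1 = π − 2β = 184.0934°
wrap2 = π + 2β = 175.9066°
tangent length = C·cosβ = 55.9643
L = r1·wrap1 + r2·wrap2 + 2·C·cosβ = 16·3.2130 + 14·3.0701 + 2·55.9643 = 206.3192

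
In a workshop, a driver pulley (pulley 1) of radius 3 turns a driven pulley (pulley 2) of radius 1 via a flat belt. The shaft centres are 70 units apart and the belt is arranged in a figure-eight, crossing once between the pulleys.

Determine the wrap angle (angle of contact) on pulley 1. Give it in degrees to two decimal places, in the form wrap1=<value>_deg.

wrap1=186.55_deg

crossed belt: β = asin((r1+r2)/C) = asin(4/70) = 3.2758°
wrap1 = wrap2 = π + 2β = 186.5517°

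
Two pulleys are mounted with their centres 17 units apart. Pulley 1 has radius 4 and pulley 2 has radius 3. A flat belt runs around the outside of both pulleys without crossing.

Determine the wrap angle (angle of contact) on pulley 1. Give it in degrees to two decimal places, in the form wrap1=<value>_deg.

wrap1=186.74_deg

open belt: β = asin((r2−r1)/C) = asin(-1/17) = -3.3723°
wrap1 = π − 2β = 186.7446°
wrap2 = π + 2β = 173.2554°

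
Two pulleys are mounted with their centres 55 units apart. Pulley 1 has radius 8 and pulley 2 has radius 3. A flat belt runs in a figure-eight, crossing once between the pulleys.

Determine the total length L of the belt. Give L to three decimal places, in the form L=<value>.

crossed belt: β = asin((r1+r2)/C) = asin(11/55) = 11.5370°
wrap1 = wrap2 = π + 2β = 203.0739°
tangent length = C·cosβ = 53.8888
L = (r1+r2)·wrap + 2·C·cosβ = 11·3.5443 + 2·53.8888 = 146.7649

L=146.765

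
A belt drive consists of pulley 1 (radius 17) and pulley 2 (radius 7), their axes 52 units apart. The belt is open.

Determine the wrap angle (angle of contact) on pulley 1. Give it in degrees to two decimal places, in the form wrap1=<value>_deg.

wrap1=202.17_deg

open belt: β = asin((r2−r1)/C) = asin(-10/52) = -11.0875°
wrap1 = π − 2β = 202.1750°
wrap2 = π + 2β = 157.8250°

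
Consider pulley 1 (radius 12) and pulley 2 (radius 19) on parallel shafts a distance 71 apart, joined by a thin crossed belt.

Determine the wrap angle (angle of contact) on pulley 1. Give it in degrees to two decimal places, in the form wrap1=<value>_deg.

crossed belt: β = asin((r1+r2)/C) = asin(31/71) = 25.8884°
wrap1 = wrap2 = π + 2β = 231.7768°

wrap1=231.78_deg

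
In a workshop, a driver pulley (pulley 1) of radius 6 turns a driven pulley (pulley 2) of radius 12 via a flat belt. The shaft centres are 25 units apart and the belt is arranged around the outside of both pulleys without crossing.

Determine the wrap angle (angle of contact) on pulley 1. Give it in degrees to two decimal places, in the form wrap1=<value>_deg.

open belt: β = asin((r2−r1)/C) = asin(6/25) = 13.8865°
wrap1 = π − 2β = 152.2269°
wrap2 = π + 2β = 207.7731°

wrap1=152.23_deg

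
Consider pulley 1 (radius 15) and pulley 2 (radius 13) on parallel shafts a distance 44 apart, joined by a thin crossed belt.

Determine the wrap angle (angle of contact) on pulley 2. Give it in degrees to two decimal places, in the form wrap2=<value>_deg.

wrap2=259.04_deg

crossed belt: β = asin((r1+r2)/C) = asin(28/44) = 39.5212°
wrap1 = wrap2 = π + 2β = 259.0424°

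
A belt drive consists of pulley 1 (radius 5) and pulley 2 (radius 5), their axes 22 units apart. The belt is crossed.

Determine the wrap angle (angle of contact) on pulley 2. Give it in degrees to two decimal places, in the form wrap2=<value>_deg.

crossed belt: β = asin((r1+r2)/C) = asin(10/22) = 27.0357°
wrap1 = wrap2 = π + 2β = 234.0714°

wrap2=234.07_deg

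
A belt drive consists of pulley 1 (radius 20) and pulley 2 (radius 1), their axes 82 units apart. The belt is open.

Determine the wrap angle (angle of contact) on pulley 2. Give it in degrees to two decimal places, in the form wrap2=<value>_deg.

open belt: β = asin((r2−r1)/C) = asin(-19/82) = -13.3976°
wrap1 = π − 2β = 206.7952°
wrap2 = π + 2β = 153.2048°

wrap2=153.20_deg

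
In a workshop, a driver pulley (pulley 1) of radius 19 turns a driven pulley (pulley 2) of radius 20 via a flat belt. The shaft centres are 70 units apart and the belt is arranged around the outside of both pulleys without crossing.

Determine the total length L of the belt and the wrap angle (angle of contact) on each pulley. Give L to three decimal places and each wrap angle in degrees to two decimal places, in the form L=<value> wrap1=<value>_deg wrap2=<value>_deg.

open belt: β = asin((r2−r1)/C) = asin(1/70) = 0.8185°
wrap1 = π − 2β = 178.3629°
wrap2 = π + 2β = 181.6371°
tangent length = C·cosβ = 69.9929
L = r1·wrap1 + r2·wrap2 + 2·C·cosβ = 19·3.1130 + 20·3.1702 + 2·69.9929 = 262.5364

L=262.536 wrap1=178.36_deg wrap2=181.64_deg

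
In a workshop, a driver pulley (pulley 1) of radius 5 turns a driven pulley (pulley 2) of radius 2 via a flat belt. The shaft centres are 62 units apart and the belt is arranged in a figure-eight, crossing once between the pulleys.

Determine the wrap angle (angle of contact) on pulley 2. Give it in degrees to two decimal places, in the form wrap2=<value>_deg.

wrap2=192.97_deg

crossed belt: β = asin((r1+r2)/C) = asin(7/62) = 6.4827°
wrap1 = wrap2 = π + 2β = 192.9654°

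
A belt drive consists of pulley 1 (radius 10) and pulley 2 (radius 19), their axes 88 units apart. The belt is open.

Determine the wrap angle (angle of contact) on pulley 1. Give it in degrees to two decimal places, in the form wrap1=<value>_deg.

wrap1=168.26_deg

open belt: β = asin((r2−r1)/C) = asin(9/88) = 5.8701°
wrap1 = π − 2β = 168.2599°
wrap2 = π + 2β = 191.7401°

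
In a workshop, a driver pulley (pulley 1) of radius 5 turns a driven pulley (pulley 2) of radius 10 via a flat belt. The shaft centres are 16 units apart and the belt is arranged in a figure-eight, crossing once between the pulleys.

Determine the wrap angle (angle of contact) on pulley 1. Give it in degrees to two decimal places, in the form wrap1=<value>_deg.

crossed belt: β = asin((r1+r2)/C) = asin(15/16) = 69.6359°
wrap1 = wrap2 = π + 2β = 319.2717°

wrap1=319.27_deg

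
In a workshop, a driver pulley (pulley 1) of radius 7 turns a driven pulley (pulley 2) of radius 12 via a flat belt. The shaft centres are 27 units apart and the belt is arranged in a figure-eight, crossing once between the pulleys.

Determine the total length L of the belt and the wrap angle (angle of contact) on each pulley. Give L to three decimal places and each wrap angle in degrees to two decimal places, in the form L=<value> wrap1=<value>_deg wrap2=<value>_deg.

crossed belt: β = asin((r1+r2)/C) = asin(19/27) = 44.7249°
wrap1 = wrap2 = π + 2β = 269.4498°
tangent length = C·cosβ = 19.1833
L = (r1+r2)·wrap + 2·C·cosβ = 19·4.7028 + 2·19.1833 = 127.7196

L=127.720 wrap1=269.45_deg wrap2=269.45_deg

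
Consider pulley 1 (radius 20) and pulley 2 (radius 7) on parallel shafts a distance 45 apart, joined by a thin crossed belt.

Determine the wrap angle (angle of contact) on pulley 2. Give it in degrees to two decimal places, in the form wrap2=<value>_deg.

wrap2=253.74_deg

crossed belt: β = asin((r1+r2)/C) = asin(27/45) = 36.8699°
wrap1 = wrap2 = π + 2β = 253.7398°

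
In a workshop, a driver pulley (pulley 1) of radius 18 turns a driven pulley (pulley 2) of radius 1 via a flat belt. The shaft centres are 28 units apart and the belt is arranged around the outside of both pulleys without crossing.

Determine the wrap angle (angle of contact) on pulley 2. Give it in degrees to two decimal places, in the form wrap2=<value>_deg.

wrap2=105.23_deg

open belt: β = asin((r2−r1)/C) = asin(-17/28) = -37.3832°
wrap1 = π − 2β = 254.7664°
wrap2 = π + 2β = 105.2336°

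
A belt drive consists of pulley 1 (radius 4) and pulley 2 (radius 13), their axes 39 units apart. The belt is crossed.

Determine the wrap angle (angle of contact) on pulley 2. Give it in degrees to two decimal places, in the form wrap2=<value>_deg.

crossed belt: β = asin((r1+r2)/C) = asin(17/39) = 25.8424°
wrap1 = wrap2 = π + 2β = 231.6848°

wrap2=231.68_deg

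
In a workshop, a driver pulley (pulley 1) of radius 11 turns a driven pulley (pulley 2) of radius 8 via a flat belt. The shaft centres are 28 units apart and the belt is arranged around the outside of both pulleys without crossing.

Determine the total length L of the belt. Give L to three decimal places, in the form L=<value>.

open belt: β = asin((r2−r1)/C) = asin(-3/28) = -6.1506°
wrap1 = π − 2β = 192.3013°
wrap2 = π + 2β = 167.6987°
tangent length = C·cosβ = 27.8388
L = r1·wrap1 + r2·wrap2 + 2·C·cosβ = 11·3.3563 + 8·2.9269 + 2·27.8388 = 116.0120

L=116.012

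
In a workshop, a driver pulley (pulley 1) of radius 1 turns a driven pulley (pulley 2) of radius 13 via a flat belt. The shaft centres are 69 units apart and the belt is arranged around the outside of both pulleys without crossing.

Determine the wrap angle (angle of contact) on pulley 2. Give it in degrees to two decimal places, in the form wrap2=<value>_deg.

wrap2=200.03_deg

open belt: β = asin((r2−r1)/C) = asin(12/69) = 10.0154°
wrap1 = π − 2β = 159.9692°
wrap2 = π + 2β = 200.0308°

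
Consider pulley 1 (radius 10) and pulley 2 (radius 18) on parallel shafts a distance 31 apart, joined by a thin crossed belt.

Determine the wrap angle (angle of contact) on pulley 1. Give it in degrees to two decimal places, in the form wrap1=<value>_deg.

crossed belt: β = asin((r1+r2)/C) = asin(28/31) = 64.5854°
wrap1 = wrap2 = π + 2β = 309.1708°

wrap1=309.17_deg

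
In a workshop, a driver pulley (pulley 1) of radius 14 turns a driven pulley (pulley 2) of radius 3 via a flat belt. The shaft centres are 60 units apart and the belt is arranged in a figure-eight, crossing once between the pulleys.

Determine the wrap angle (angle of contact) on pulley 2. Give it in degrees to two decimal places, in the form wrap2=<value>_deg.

crossed belt: β = asin((r1+r2)/C) = asin(17/60) = 16.4592°
wrap1 = wrap2 = π + 2β = 212.9185°

wrap2=212.92_deg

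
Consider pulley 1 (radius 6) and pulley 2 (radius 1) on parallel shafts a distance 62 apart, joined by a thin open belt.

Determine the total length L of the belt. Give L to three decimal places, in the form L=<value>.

L=146.395

open belt: β = asin((r2−r1)/C) = asin(-5/62) = -4.6257°
wrap1 = π − 2β = 189.2513°
wrap2 = π + 2β = 170.7487°
tangent length = C·cosβ = 61.7981
L = r1·wrap1 + r2·wrap2 + 2·C·cosβ = 6·3.3031 + 1·2.9801 + 2·61.7981 = 146.3946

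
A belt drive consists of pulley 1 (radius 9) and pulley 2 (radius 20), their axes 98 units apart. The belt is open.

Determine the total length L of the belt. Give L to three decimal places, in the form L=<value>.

L=288.342

open belt: β = asin((r2−r1)/C) = asin(11/98) = 6.4447°
wrap1 = π − 2β = 167.1105°
wrap2 = π + 2β = 192.8895°
tangent length = C·cosβ = 97.3807
L = r1·wrap1 + r2·wrap2 + 2·C·cosβ = 9·2.9166 + 20·3.3666 + 2·97.3807 = 288.3422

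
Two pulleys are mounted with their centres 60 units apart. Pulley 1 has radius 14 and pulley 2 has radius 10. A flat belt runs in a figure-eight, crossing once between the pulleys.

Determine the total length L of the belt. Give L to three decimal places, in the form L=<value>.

L=205.133

crossed belt: β = asin((r1+r2)/C) = asin(24/60) = 23.5782°
wrap1 = wrap2 = π + 2β = 227.1564°
tangent length = C·cosβ = 54.9909
L = (r1+r2)·wrap + 2·C·cosβ = 24·3.9646 + 2·54.9909 = 205.1328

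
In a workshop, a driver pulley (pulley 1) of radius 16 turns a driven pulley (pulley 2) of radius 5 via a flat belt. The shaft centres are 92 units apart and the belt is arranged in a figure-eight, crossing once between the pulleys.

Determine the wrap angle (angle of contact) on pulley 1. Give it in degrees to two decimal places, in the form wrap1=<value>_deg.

wrap1=206.39_deg

crossed belt: β = asin((r1+r2)/C) = asin(21/92) = 13.1947°
wrap1 = wrap2 = π + 2β = 206.3894°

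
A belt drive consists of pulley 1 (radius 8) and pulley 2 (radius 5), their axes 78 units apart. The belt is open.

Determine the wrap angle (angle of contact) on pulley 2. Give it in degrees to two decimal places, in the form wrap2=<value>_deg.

wrap2=175.59_deg

open belt: β = asin((r2−r1)/C) = asin(-3/78) = -2.2042°
wrap1 = π − 2β = 184.4085°
wrap2 = π + 2β = 175.5915°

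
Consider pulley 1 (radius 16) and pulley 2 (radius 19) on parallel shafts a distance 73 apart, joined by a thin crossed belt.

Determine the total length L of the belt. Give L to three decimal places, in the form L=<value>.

L=273.083

crossed belt: β = asin((r1+r2)/C) = asin(35/73) = 28.6496°
wrap1 = wrap2 = π + 2β = 237.2992°
tangent length = C·cosβ = 64.0625
L = (r1+r2)·wrap + 2·C·cosβ = 35·4.1417 + 2·64.0625 = 273.0828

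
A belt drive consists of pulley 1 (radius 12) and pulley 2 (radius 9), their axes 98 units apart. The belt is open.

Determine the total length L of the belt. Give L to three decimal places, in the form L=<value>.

L=262.065

open belt: β = asin((r2−r1)/C) = asin(-3/98) = -1.7542°
wrap1 = π − 2β = 183.5085°
wrap2 = π + 2β = 176.4915°
tangent length = C·cosβ = 97.9541
L = r1·wrap1 + r2·wrap2 + 2·C·cosβ = 12·3.2028 + 9·3.0804 + 2·97.9541 = 262.0653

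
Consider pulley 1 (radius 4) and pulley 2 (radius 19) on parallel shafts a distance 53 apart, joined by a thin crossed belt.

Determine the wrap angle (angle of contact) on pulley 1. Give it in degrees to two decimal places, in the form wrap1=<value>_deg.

wrap1=231.44_deg

crossed belt: β = asin((r1+r2)/C) = asin(23/53) = 25.7193°
wrap1 = wrap2 = π + 2β = 231.4386°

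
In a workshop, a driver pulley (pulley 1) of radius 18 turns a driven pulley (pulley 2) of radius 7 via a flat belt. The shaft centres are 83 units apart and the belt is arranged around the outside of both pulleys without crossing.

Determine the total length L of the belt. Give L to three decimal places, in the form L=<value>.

L=246.000

open belt: β = asin((r2−r1)/C) = asin(-11/83) = -7.6158°
wrap1 = π − 2β = 195.2316°
wrap2 = π + 2β = 164.7684°
tangent length = C·cosβ = 82.2679
L = r1·wrap1 + r2·wrap2 + 2·C·cosβ = 18·3.4074 + 7·2.8758 + 2·82.2679 = 245.9998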